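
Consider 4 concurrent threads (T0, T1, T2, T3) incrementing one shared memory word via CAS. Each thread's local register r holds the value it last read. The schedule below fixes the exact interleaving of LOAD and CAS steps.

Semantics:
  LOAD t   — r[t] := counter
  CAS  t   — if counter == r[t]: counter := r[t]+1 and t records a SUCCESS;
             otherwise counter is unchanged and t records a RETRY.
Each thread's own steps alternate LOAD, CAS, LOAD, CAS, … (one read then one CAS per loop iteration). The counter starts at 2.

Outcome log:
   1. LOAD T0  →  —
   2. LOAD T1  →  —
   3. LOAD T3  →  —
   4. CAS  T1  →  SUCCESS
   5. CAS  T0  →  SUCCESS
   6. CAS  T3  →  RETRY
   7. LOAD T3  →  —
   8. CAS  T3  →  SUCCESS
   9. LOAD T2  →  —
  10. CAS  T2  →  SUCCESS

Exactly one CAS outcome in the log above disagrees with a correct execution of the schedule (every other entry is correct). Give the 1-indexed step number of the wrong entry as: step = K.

step = 5

Reference trace:
T0 LOAD — after: cnt=2, r=2 — load
T1 LOAD — after: cnt=2, r=2 — load
T3 LOAD — after: cnt=2, r=2 — load
T1 CAS — after: cnt=3, r=2 — ok
T0 CAS — after: cnt=3, r=2 — retry
T3 CAS — after: cnt=3, r=2 — retry
T3 LOAD — after: cnt=3, r=3 — load
T3 CAS — after: cnt=4, r=3 — ok
T2 LOAD — after: cnt=4, r=4 — load
T2 CAS — after: cnt=5, r=4 — ok
Flip is step 5.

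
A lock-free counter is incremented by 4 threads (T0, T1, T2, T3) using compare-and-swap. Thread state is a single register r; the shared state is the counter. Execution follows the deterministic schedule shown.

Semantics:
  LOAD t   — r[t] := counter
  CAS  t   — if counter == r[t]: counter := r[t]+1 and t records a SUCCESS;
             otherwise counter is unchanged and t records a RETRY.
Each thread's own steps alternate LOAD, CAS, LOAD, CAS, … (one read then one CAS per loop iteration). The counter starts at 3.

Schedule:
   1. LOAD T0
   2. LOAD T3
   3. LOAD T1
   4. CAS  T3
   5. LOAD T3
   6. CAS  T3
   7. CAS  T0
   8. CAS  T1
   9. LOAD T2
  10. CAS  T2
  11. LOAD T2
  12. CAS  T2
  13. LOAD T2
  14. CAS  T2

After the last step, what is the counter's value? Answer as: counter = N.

counter = 8

[1] T0.load  rd  (counter 3, T0.r 3)
[2] T3.load  rd  (counter 3, T3.r 3)
[3] T1.load  rd  (counter 3, T1.r 3)
[4] T3.cas  hit  (counter 4, T3.r 3)
[5] T3.load  rd  (counter 4, T3.r 4)
[6] T3.cas  hit  (counter 5, T3.r 4)
[7] T0.cas  miss  (counter 5, T0.r 3)
[8] T1.cas  miss  (counter 5, T1.r 3)
[9] T2.load  rd  (counter 5, T2.r 5)
[10] T2.cas  hit  (counter 6, T2.r 5)
[11] T2.load  rd  (counter 6, T2.r 6)
[12] T2.cas  hit  (counter 7, T2.r 6)
[13] T2.load  rd  (counter 7, T2.r 7)
[14] T2.cas  hit  (counter 8, T2.r 7)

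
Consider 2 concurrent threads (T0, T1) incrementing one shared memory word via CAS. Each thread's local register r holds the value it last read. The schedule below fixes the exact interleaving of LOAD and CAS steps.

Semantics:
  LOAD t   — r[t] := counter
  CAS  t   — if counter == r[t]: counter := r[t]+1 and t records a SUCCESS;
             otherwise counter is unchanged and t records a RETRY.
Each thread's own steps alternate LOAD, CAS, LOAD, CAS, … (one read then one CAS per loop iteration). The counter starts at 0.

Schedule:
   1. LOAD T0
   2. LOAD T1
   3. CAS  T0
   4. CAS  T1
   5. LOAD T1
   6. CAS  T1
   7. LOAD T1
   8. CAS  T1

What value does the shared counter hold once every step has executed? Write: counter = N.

   1) LOAD T0:  M=0  r_T0=0
   2) LOAD T1:  M=0  r_T1=0
   3) CAS  T0:  M=1  r_T0=0 ✓
   4) CAS  T1:  M=1  r_T1=0 ✗
   5) LOAD T1:  M=1  r_T1=1
   6) CAS  T1:  M=2  r_T1=1 ✓
   7) LOAD T1:  M=2  r_T1=2
   8) CAS  T1:  M=3  r_T1=2 ✓

counter = 3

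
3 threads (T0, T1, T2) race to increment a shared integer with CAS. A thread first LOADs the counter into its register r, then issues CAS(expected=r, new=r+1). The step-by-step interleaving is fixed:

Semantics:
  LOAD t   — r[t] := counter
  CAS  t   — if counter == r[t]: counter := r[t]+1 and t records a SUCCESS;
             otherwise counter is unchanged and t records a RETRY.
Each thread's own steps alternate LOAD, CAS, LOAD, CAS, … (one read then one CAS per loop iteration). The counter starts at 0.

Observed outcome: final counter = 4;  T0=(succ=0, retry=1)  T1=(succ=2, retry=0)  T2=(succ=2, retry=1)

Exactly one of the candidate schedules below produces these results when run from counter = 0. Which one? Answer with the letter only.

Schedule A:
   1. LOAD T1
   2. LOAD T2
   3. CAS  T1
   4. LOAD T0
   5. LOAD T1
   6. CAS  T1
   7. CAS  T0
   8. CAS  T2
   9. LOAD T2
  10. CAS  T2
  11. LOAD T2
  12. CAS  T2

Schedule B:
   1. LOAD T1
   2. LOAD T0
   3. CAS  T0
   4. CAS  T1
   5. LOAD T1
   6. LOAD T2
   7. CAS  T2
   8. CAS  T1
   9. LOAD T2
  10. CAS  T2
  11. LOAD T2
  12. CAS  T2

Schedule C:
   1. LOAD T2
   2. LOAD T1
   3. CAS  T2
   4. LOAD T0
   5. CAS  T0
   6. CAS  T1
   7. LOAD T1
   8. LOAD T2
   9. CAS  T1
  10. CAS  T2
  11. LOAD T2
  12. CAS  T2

A

Simulating candidate A:
step 1: T1 LOAD ⇒ load; ctr=0 reg=0
step 2: T2 LOAD ⇒ load; ctr=0 reg=0
step 3: T1 CAS ⇒ ok; ctr=1 reg=0
step 4: T0 LOAD ⇒ load; ctr=1 reg=1
step 5: T1 LOAD ⇒ load; ctr=1 reg=1
step 6: T1 CAS ⇒ ok; ctr=2 reg=1
step 7: T0 CAS ⇒ retry; ctr=2 reg=1
step 8: T2 CAS ⇒ retry; ctr=2 reg=0
step 9: T2 LOAD ⇒ load; ctr=2 reg=2
step 10: T2 CAS ⇒ ok; ctr=3 reg=2
step 11: T2 LOAD ⇒ load; ctr=3 reg=3
step 12: T2 CAS ⇒ ok; ctr=4 reg=3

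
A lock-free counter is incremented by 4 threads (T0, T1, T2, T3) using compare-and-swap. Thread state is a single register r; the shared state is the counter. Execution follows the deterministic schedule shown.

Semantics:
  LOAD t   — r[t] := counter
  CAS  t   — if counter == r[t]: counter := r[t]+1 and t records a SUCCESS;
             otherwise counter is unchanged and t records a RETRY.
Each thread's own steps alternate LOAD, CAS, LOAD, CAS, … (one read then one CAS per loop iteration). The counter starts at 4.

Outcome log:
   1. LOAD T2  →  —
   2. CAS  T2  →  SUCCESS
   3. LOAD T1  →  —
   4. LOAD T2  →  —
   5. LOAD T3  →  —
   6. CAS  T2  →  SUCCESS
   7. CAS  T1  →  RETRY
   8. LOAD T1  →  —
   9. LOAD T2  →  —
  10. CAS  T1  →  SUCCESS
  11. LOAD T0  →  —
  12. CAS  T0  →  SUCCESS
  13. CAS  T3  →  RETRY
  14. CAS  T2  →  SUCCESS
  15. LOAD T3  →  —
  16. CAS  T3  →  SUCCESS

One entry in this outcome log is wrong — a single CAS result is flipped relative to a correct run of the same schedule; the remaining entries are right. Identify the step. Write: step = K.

step = 14

Re-executing:
step 1: T2 LOAD ⇒ load; ctr=4 reg=4
step 2: T2 CAS ⇒ ok; ctr=5 reg=4
step 3: T1 LOAD ⇒ load; ctr=5 reg=5
step 4: T2 LOAD ⇒ load; ctr=5 reg=5
step 5: T3 LOAD ⇒ load; ctr=5 reg=5
step 6: T2 CAS ⇒ ok; ctr=6 reg=5
step 7: T1 CAS ⇒ retry; ctr=6 reg=5
step 8: T1 LOAD ⇒ load; ctr=6 reg=6
step 9: T2 LOAD ⇒ load; ctr=6 reg=6
step 10: T1 CAS ⇒ ok; ctr=7 reg=6
step 11: T0 LOAD ⇒ load; ctr=7 reg=7
step 12: T0 CAS ⇒ ok; ctr=8 reg=7
step 13: T3 CAS ⇒ retry; ctr=8 reg=5
step 14: T2 CAS ⇒ retry; ctr=8 reg=6
step 15: T3 LOAD ⇒ load; ctr=8 reg=8
step 16: T3 CAS ⇒ ok; ctr=9 reg=8
Log disagrees first at step 14.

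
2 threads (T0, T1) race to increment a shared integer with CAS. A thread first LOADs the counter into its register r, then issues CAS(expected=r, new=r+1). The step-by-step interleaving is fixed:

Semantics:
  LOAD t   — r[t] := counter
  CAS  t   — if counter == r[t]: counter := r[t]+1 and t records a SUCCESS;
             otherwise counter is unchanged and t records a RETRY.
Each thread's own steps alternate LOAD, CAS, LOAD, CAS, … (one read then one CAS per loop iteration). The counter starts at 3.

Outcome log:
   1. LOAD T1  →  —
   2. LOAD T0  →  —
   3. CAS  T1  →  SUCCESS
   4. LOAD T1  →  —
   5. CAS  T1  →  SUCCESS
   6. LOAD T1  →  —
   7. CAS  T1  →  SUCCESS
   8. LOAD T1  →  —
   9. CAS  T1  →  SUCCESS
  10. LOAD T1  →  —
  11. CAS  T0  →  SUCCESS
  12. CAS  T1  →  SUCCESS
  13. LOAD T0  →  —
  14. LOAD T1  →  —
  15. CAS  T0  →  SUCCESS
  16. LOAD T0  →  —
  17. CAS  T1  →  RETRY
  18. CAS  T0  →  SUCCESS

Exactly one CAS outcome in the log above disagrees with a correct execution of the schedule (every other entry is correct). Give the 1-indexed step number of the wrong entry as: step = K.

step = 11

Correct run:
[1] T1.load  rd  (counter 3, T1.r 3)
[2] T0.load  rd  (counter 3, T0.r 3)
[3] T1.cas  hit  (counter 4, T1.r 3)
[4] T1.load  rd  (counter 4, T1.r 4)
[5] T1.cas  hit  (counter 5, T1.r 4)
[6] T1.load  rd  (counter 5, T1.r 5)
[7] T1.cas  hit  (counter 6, T1.r 5)
[8] T1.load  rd  (counter 6, T1.r 6)
[9] T1.cas  hit  (counter 7, T1.r 6)
[10] T1.load  rd  (counter 7, T1.r 7)
[11] T0.cas  miss  (counter 7, T0.r 3)
[12] T1.cas  hit  (counter 8, T1.r 7)
[13] T0.load  rd  (counter 8, T0.r 8)
[14] T1.load  rd  (counter 8, T1.r 8)
[15] T0.cas  hit  (counter 9, T0.r 8)
[16] T0.load  rd  (counter 9, T0.r 9)
[17] T1.cas  miss  (counter 9, T1.r 8)
[18] T0.cas  hit  (counter 10, T0.r 9)
Log disagrees first at step 11.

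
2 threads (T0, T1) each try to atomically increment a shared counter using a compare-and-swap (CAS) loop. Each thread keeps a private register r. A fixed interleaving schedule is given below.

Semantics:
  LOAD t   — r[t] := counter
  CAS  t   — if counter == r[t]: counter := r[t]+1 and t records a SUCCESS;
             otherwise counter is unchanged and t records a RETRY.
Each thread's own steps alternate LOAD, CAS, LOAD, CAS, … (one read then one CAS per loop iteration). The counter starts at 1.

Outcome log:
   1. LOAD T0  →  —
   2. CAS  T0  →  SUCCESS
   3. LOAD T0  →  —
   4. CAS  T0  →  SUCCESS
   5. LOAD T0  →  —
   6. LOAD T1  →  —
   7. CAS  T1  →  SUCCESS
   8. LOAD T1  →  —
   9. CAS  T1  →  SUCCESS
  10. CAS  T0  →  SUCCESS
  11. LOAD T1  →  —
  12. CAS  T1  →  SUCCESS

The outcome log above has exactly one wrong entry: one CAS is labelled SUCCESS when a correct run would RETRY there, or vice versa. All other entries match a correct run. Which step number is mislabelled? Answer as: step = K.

step = 10

Re-executing:
step 1: T0 LOAD ⇒ load; ctr=1 reg=1
step 2: T0 CAS ⇒ ok; ctr=2 reg=1
step 3: T0 LOAD ⇒ load; ctr=2 reg=2
step 4: T0 CAS ⇒ ok; ctr=3 reg=2
step 5: T0 LOAD ⇒ load; ctr=3 reg=3
step 6: T1 LOAD ⇒ load; ctr=3 reg=3
step 7: T1 CAS ⇒ ok; ctr=4 reg=3
step 8: T1 LOAD ⇒ load; ctr=4 reg=4
step 9: T1 CAS ⇒ ok; ctr=5 reg=4
step 10: T0 CAS ⇒ retry; ctr=5 reg=3
step 11: T1 LOAD ⇒ load; ctr=5 reg=5
step 12: T1 CAS ⇒ ok; ctr=6 reg=5
Mismatch at 10.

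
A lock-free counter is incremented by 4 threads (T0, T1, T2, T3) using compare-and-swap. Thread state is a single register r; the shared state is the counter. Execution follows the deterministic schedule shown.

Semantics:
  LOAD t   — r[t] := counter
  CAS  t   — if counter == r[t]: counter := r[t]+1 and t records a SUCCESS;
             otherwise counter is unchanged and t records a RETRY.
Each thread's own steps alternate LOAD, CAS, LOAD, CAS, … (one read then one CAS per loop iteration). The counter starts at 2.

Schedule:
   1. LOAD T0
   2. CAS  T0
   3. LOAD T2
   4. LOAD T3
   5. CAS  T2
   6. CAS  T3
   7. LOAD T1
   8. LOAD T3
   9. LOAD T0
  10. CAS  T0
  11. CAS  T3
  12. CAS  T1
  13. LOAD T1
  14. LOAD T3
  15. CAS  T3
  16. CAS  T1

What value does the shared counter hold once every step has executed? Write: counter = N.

counter = 6

1. LOAD T0 → mem=2 r[T0]=2 [LOAD]
2. CAS T0 → mem=3 r[T0]=2 [OK]
3. LOAD T2 → mem=3 r[T2]=3 [LOAD]
4. LOAD T3 → mem=3 r[T3]=3 [LOAD]
5. CAS T2 → mem=4 r[T2]=3 [OK]
6. CAS T3 → mem=4 r[T3]=3 [RETRY]
7. LOAD T1 → mem=4 r[T1]=4 [LOAD]
8. LOAD T3 → mem=4 r[T3]=4 [LOAD]
9. LOAD T0 → mem=4 r[T0]=4 [LOAD]
10. CAS T0 → mem=5 r[T0]=4 [OK]
11. CAS T3 → mem=5 r[T3]=4 [RETRY]
12. CAS T1 → mem=5 r[T1]=4 [RETRY]
13. LOAD T1 → mem=5 r[T1]=5 [LOAD]
14. LOAD T3 → mem=5 r[T3]=5 [LOAD]
15. CAS T3 → mem=6 r[T3]=5 [OK]
16. CAS T1 → mem=6 r[T1]=5 [RETRY]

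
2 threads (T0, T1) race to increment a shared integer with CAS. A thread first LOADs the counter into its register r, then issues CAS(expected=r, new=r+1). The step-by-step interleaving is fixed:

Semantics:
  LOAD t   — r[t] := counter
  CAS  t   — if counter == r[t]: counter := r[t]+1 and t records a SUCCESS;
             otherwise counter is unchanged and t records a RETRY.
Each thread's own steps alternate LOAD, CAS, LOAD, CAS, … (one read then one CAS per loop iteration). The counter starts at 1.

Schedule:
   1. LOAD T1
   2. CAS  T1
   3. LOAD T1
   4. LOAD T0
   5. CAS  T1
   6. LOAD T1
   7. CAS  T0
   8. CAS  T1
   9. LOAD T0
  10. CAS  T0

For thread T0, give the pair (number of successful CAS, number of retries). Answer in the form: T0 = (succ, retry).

1. LOAD T1 → mem=1 r[T1]=1 [LOAD]
2. CAS T1 → mem=2 r[T1]=1 [OK]
3. LOAD T1 → mem=2 r[T1]=2 [LOAD]
4. LOAD T0 → mem=2 r[T0]=2 [LOAD]
5. CAS T1 → mem=3 r[T1]=2 [OK]
6. LOAD T1 → mem=3 r[T1]=3 [LOAD]
7. CAS T0 → mem=3 r[T0]=2 [RETRY]
8. CAS T1 → mem=4 r[T1]=3 [OK]
9. LOAD T0 → mem=4 r[T0]=4 [LOAD]
10. CAS T0 → mem=5 r[T0]=4 [OK]

T0 = (1, 1)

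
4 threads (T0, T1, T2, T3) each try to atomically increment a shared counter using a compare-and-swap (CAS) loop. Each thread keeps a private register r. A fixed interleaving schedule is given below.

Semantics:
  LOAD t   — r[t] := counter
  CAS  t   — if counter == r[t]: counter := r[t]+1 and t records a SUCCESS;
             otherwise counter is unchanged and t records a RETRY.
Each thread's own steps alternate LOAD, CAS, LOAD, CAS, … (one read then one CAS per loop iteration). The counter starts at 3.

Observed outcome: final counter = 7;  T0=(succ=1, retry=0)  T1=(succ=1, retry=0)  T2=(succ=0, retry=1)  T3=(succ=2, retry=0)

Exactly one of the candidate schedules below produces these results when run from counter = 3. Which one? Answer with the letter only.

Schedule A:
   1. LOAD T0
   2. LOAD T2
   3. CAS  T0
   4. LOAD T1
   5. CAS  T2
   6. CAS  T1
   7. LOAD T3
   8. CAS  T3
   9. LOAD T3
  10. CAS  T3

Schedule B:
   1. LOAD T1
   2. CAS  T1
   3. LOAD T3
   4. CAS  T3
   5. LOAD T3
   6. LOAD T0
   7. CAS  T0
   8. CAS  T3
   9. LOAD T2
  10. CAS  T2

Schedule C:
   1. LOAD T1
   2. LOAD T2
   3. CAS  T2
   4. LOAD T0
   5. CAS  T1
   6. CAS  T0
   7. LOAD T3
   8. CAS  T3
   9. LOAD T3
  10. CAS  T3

A

Run A:
T0 LOAD — after: cnt=3, r=3 — load
T2 LOAD — after: cnt=3, r=3 — load
T0 CAS — after: cnt=4, r=3 — ok
T1 LOAD — after: cnt=4, r=4 — load
T2 CAS — after: cnt=4, r=3 — retry
T1 CAS — after: cnt=5, r=4 — ok
T3 LOAD — after: cnt=5, r=5 — load
T3 CAS — after: cnt=6, r=5 — ok
T3 LOAD — after: cnt=6, r=6 — load
T3 CAS — after: cnt=7, r=6 — ok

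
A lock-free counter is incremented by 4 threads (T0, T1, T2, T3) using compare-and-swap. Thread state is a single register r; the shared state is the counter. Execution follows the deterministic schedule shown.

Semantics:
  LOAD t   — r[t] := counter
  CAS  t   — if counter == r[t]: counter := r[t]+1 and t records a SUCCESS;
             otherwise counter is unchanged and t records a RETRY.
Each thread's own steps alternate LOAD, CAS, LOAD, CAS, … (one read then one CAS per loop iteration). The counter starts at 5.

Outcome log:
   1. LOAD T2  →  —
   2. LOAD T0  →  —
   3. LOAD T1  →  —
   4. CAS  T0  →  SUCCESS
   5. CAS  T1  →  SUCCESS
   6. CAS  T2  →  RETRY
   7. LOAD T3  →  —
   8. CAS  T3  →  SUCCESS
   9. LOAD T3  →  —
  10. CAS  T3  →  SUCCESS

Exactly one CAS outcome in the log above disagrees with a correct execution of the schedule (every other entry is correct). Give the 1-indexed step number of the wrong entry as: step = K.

step = 5

Re-executing:
   1) LOAD T2:  M=5  r_T2=5
   2) LOAD T0:  M=5  r_T0=5
   3) LOAD T1:  M=5  r_T1=5
   4) CAS  T0:  M=6  r_T0=5 ✓
   5) CAS  T1:  M=6  r_T1=5 ✗
   6) CAS  T2:  M=6  r_T2=5 ✗
   7) LOAD T3:  M=6  r_T3=6
   8) CAS  T3:  M=7  r_T3=6 ✓
   9) LOAD T3:  M=7  r_T3=7
  10) CAS  T3:  M=8  r_T3=7 ✓
Flip is step 5.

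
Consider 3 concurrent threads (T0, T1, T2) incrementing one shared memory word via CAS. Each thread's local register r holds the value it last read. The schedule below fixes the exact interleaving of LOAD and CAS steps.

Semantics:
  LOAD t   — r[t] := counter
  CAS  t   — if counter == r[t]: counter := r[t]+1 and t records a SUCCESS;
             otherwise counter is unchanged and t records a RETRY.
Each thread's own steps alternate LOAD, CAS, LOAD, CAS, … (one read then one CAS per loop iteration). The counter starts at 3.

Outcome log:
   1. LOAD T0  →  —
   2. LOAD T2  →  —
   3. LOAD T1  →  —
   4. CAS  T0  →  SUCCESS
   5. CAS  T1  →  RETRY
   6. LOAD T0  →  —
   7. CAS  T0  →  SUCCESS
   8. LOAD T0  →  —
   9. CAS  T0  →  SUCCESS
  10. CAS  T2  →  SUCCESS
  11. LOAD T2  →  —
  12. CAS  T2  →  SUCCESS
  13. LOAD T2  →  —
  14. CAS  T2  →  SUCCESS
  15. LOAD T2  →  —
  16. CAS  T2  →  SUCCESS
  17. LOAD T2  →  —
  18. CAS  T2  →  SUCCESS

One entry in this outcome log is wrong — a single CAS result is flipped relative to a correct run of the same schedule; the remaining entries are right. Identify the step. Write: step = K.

Correct run:
T0 LOAD — after: cnt=3, r=3 — load
T2 LOAD — after: cnt=3, r=3 — load
T1 LOAD — after: cnt=3, r=3 — load
T0 CAS — after: cnt=4, r=3 — ok
T1 CAS — after: cnt=4, r=3 — retry
T0 LOAD — after: cnt=4, r=4 — load
T0 CAS — after: cnt=5, r=4 — ok
T0 LOAD — after: cnt=5, r=5 — load
T0 CAS — after: cnt=6, r=5 — ok
T2 CAS — after: cnt=6, r=3 — retry
T2 LOAD — after: cnt=6, r=6 — load
T2 CAS — after: cnt=7, r=6 — ok
T2 LOAD — after: cnt=7, r=7 — load
T2 CAS — after: cnt=8, r=7 — ok
T2 LOAD — after: cnt=8, r=8 — load
T2 CAS — after: cnt=9, r=8 — ok
T2 LOAD — after: cnt=9, r=9 — load
T2 CAS — after: cnt=10, r=9 — ok
Flip is step 10.

step = 10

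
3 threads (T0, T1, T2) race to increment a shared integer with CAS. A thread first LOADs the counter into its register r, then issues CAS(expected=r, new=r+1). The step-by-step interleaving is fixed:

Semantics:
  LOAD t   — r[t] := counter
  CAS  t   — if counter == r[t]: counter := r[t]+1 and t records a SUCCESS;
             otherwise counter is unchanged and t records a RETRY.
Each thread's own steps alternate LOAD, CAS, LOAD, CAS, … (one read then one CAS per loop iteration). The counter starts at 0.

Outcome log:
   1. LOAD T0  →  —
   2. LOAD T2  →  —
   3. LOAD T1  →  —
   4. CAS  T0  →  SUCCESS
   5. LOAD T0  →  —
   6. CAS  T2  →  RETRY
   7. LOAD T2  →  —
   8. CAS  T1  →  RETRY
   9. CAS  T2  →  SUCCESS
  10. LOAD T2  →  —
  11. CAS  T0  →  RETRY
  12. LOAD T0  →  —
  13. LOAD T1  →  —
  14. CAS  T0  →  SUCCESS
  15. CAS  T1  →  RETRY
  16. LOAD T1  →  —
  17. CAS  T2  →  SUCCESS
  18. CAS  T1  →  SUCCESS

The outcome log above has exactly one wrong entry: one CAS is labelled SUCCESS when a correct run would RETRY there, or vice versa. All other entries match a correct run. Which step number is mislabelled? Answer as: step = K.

step = 17

Correct run:
step 1: T0 LOAD ⇒ load; ctr=0 reg=0
step 2: T2 LOAD ⇒ load; ctr=0 reg=0
step 3: T1 LOAD ⇒ load; ctr=0 reg=0
step 4: T0 CAS ⇒ ok; ctr=1 reg=0
step 5: T0 LOAD ⇒ load; ctr=1 reg=1
step 6: T2 CAS ⇒ retry; ctr=1 reg=0
step 7: T2 LOAD ⇒ load; ctr=1 reg=1
step 8: T1 CAS ⇒ retry; ctr=1 reg=0
step 9: T2 CAS ⇒ ok; ctr=2 reg=1
step 10: T2 LOAD ⇒ load; ctr=2 reg=2
step 11: T0 CAS ⇒ retry; ctr=2 reg=1
step 12: T0 LOAD ⇒ load; ctr=2 reg=2
step 13: T1 LOAD ⇒ load; ctr=2 reg=2
step 14: T0 CAS ⇒ ok; ctr=3 reg=2
step 15: T1 CAS ⇒ retry; ctr=3 reg=2
step 16: T1 LOAD ⇒ load; ctr=3 reg=3
step 17: T2 CAS ⇒ retry; ctr=3 reg=2
step 18: T1 CAS ⇒ ok; ctr=4 reg=3
Flip is step 17.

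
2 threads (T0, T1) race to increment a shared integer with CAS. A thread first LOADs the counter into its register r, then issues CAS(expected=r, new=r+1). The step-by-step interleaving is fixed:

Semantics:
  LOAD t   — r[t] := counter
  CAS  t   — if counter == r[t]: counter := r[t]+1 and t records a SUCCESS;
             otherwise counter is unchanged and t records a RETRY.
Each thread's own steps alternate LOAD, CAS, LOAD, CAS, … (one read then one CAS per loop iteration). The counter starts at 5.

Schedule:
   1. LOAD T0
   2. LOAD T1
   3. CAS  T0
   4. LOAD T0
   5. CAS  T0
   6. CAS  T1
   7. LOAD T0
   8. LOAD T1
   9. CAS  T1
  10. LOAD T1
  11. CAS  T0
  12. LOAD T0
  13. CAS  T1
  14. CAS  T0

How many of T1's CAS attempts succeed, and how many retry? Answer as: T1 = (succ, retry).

#1 T0 reads 5
#2 T1 reads 5
#3 T0 CAS(5→6) writes; counter now 6
#4 T0 reads 6
#5 T0 CAS(6→7) writes; counter now 7
#6 T1 CAS(5→6) fails; counter now 7
#7 T0 reads 7
#8 T1 reads 7
#9 T1 CAS(7→8) writes; counter now 8
#10 T1 reads 8
#11 T0 CAS(7→8) fails; counter now 8
#12 T0 reads 8
#13 T1 CAS(8→9) writes; counter now 9
#14 T0 CAS(8→9) fails; counter now 9

T1 = (2, 1)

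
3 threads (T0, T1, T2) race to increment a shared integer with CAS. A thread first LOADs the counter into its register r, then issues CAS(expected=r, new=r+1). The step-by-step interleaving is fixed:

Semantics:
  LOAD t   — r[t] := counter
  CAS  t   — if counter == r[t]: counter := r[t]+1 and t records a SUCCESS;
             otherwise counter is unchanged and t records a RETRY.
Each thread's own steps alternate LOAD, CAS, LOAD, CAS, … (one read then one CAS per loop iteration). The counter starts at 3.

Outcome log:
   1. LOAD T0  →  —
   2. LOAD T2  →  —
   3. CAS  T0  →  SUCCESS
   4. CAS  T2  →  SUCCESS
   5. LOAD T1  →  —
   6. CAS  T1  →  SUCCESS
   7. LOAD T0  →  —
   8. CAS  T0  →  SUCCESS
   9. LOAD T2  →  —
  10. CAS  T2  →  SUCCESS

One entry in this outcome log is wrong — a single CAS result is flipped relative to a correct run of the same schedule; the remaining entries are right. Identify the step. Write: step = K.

Re-executing:
   1) LOAD T0:  M=3  r_T0=3
   2) LOAD T2:  M=3  r_T2=3
   3) CAS  T0:  M=4  r_T0=3 ✓
   4) CAS  T2:  M=4  r_T2=3 ✗
   5) LOAD T1:  M=4  r_T1=4
   6) CAS  T1:  M=5  r_T1=4 ✓
   7) LOAD T0:  M=5  r_T0=5
   8) CAS  T0:  M=6  r_T0=5 ✓
   9) LOAD T2:  M=6  r_T2=6
  10) CAS  T2:  M=7  r_T2=6 ✓
Flip is step 4.

step = 4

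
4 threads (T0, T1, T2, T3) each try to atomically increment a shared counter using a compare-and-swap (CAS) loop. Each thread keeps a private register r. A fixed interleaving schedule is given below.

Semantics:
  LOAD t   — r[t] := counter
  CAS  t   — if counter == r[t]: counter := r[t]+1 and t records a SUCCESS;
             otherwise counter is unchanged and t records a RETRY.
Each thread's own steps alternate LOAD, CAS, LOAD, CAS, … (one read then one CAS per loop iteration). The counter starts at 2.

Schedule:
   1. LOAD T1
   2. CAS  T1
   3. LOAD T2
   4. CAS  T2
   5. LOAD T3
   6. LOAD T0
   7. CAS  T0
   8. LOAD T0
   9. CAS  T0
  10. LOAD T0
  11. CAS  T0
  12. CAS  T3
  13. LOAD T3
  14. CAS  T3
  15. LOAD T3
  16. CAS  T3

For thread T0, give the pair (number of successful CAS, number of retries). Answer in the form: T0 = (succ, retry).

T1 LOAD — after: cnt=2, r=2 — load
T1 CAS — after: cnt=3, r=2 — ok
T2 LOAD — after: cnt=3, r=3 — load
T2 CAS — after: cnt=4, r=3 — ok
T3 LOAD — after: cnt=4, r=4 — load
T0 LOAD — after: cnt=4, r=4 — load
T0 CAS — after: cnt=5, r=4 — ok
T0 LOAD — after: cnt=5, r=5 — load
T0 CAS — after: cnt=6, r=5 — ok
T0 LOAD — after: cnt=6, r=6 — load
T0 CAS — after: cnt=7, r=6 — ok
T3 CAS — after: cnt=7, r=4 — retry
T3 LOAD — after: cnt=7, r=7 — load
T3 CAS — after: cnt=8, r=7 — ok
T3 LOAD — after: cnt=8, r=8 — load
T3 CAS — after: cnt=9, r=8 — ok

T0 = (3, 0)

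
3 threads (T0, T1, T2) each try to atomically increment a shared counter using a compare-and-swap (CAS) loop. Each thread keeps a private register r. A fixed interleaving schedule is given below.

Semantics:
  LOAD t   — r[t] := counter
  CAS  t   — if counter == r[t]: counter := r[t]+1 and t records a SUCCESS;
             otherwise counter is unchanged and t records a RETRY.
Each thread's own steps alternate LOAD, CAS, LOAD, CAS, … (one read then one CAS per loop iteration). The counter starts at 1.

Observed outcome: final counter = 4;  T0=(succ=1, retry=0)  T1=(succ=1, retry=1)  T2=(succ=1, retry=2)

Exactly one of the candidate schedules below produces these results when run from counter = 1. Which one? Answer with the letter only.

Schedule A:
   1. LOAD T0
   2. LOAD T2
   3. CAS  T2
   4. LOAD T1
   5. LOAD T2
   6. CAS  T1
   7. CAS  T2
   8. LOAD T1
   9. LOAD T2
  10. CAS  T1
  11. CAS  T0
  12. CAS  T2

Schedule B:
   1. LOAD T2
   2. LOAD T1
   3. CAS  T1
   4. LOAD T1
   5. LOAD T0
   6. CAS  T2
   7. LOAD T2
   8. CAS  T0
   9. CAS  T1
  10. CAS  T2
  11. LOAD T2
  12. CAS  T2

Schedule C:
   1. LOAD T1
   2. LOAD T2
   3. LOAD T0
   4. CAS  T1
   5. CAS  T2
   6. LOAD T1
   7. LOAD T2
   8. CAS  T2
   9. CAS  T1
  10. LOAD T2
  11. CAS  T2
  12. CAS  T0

Simulating candidate B:
T2 LOAD — after: cnt=1, r=1 — load
T1 LOAD — after: cnt=1, r=1 — load
T1 CAS — after: cnt=2, r=1 — ok
T1 LOAD — after: cnt=2, r=2 — load
T0 LOAD — after: cnt=2, r=2 — load
T2 CAS — after: cnt=2, r=1 — retry
T2 LOAD — after: cnt=2, r=2 — load
T0 CAS — after: cnt=3, r=2 — ok
T1 CAS — after: cnt=3, r=2 — retry
T2 CAS — after: cnt=3, r=2 — retry
T2 LOAD — after: cnt=3, r=3 — load
T2 CAS — after: cnt=4, r=3 — ok

B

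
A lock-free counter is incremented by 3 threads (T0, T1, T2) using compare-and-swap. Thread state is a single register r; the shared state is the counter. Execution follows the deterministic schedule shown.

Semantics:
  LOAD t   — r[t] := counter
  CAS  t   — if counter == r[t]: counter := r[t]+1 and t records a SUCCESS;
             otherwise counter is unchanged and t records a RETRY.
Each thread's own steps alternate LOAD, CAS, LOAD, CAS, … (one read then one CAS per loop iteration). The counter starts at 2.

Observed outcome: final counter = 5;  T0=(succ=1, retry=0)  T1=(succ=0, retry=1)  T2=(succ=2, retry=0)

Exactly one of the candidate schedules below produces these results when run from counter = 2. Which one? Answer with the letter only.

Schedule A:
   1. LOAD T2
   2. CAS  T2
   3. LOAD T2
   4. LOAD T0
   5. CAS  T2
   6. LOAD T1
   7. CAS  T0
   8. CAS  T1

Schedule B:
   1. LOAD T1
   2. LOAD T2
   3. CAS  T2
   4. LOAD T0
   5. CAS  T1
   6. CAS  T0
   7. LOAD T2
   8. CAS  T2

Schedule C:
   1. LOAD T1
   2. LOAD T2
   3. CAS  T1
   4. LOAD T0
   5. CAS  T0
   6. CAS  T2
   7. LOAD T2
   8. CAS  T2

B

Tracing schedule B:
#1 T1 reads 2
#2 T2 reads 2
#3 T2 CAS(2→3) writes; counter now 3
#4 T0 reads 3
#5 T1 CAS(2→3) fails; counter now 3
#6 T0 CAS(3→4) writes; counter now 4
#7 T2 reads 4
#8 T2 CAS(4→5) writes; counter now 5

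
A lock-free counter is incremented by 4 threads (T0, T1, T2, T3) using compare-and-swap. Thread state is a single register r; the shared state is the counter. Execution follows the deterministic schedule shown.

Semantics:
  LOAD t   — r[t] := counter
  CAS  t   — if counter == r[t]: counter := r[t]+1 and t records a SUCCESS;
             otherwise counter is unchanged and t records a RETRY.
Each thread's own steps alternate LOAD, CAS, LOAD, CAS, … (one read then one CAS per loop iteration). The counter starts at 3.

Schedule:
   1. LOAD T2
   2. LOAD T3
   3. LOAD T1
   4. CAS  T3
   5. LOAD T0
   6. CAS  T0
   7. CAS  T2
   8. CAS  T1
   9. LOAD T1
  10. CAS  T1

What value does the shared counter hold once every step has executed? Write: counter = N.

   1) LOAD T2:  M=3  r_T2=3
   2) LOAD T3:  M=3  r_T3=3
   3) LOAD T1:  M=3  r_T1=3
   4) CAS  T3:  M=4  r_T3=3 ✓
   5) LOAD T0:  M=4  r_T0=4
   6) CAS  T0:  M=5  r_T0=4 ✓
   7) CAS  T2:  M=5  r_T2=3 ✗
   8) CAS  T1:  M=5  r_T1=3 ✗
   9) LOAD T1:  M=5  r_T1=5
  10) CAS  T1:  M=6  r_T1=5 ✓

counter = 6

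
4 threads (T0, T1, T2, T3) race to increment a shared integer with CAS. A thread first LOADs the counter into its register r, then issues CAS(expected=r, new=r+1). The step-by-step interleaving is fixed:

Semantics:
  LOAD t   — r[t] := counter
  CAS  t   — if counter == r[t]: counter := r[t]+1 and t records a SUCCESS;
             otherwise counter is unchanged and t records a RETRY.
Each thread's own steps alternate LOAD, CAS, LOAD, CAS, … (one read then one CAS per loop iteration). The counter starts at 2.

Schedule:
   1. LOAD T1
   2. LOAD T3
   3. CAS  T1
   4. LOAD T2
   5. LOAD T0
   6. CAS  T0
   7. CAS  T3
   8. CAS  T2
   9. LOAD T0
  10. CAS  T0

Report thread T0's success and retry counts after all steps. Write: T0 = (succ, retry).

T0 = (2, 0)

step 1: T1 LOAD ⇒ load; ctr=2 reg=2
step 2: T3 LOAD ⇒ load; ctr=2 reg=2
step 3: T1 CAS ⇒ ok; ctr=3 reg=2
step 4: T2 LOAD ⇒ load; ctr=3 reg=3
step 5: T0 LOAD ⇒ load; ctr=3 reg=3
step 6: T0 CAS ⇒ ok; ctr=4 reg=3
step 7: T3 CAS ⇒ retry; ctr=4 reg=2
step 8: T2 CAS ⇒ retry; ctr=4 reg=3
step 9: T0 LOAD ⇒ load; ctr=4 reg=4
step 10: T0 CAS ⇒ ok; ctr=5 reg=4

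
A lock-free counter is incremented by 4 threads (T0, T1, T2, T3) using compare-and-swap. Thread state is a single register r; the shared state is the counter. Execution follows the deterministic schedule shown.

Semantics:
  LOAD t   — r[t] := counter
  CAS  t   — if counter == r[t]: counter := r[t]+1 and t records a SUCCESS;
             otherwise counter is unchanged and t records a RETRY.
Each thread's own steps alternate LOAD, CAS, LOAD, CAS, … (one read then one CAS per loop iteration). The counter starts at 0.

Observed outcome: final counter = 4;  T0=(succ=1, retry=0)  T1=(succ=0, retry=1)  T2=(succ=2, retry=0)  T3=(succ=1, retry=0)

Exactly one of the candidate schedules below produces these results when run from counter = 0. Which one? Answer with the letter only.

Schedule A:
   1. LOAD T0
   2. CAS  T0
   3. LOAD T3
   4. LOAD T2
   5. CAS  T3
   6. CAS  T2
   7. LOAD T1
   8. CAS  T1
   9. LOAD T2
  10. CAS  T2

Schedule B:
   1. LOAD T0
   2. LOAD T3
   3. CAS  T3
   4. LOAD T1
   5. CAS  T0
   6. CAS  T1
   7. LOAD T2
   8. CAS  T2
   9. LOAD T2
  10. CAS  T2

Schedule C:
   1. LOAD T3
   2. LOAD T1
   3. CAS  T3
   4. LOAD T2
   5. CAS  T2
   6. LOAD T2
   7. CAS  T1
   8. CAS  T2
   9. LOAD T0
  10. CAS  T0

Simulating candidate C:
1. LOAD T3 → mem=0 r[T3]=0 [LOAD]
2. LOAD T1 → mem=0 r[T1]=0 [LOAD]
3. CAS T3 → mem=1 r[T3]=0 [OK]
4. LOAD T2 → mem=1 r[T2]=1 [LOAD]
5. CAS T2 → mem=2 r[T2]=1 [OK]
6. LOAD T2 → mem=2 r[T2]=2 [LOAD]
7. CAS T1 → mem=2 r[T1]=0 [RETRY]
8. CAS T2 → mem=3 r[T2]=2 [OK]
9. LOAD T0 → mem=3 r[T0]=3 [LOAD]
10. CAS T0 → mem=4 r[T0]=3 [OK]

C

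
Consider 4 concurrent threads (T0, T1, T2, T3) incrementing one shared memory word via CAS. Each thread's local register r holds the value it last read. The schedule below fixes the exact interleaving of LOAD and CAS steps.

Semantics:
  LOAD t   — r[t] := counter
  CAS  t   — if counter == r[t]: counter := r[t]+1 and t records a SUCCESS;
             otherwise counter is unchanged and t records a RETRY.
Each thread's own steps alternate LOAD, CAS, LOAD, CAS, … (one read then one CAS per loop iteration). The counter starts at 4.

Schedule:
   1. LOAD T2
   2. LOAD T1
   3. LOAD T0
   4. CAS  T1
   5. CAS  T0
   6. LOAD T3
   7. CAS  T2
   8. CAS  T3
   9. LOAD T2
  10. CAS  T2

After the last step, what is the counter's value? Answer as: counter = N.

counter = 7

T2 LOAD — after: cnt=4, r=4 — load
T1 LOAD — after: cnt=4, r=4 — load
T0 LOAD — after: cnt=4, r=4 — load
T1 CAS — after: cnt=5, r=4 — ok
T0 CAS — after: cnt=5, r=4 — retry
T3 LOAD — after: cnt=5, r=5 — load
T2 CAS — after: cnt=5, r=4 — retry
T3 CAS — after: cnt=6, r=5 — ok
T2 LOAD — after: cnt=6, r=6 — load
T2 CAS — after: cnt=7, r=6 — ok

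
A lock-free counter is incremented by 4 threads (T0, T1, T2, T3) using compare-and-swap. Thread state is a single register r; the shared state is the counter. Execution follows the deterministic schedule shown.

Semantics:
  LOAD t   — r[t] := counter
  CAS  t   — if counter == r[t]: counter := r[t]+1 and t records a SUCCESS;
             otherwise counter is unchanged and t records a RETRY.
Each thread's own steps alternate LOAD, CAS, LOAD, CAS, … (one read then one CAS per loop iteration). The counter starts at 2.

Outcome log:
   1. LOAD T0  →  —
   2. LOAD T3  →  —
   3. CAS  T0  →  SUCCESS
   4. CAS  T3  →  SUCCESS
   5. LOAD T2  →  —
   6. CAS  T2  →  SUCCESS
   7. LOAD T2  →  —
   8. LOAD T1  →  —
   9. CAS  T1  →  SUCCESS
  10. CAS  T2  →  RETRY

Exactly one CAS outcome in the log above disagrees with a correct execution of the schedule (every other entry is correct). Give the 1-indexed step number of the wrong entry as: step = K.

step = 4

Re-executing:
[1] T0.load  rd  (counter 2, T0.r 2)
[2] T3.load  rd  (counter 2, T3.r 2)
[3] T0.cas  hit  (counter 3, T0.r 2)
[4] T3.cas  miss  (counter 3, T3.r 2)
[5] T2.load  rd  (counter 3, T2.r 3)
[6] T2.cas  hit  (counter 4, T2.r 3)
[7] T2.load  rd  (counter 4, T2.r 4)
[8] T1.load  rd  (counter 4, T1.r 4)
[9] T1.cas  hit  (counter 5, T1.r 4)
[10] T2.cas  miss  (counter 5, T2.r 4)
Mismatch at 4.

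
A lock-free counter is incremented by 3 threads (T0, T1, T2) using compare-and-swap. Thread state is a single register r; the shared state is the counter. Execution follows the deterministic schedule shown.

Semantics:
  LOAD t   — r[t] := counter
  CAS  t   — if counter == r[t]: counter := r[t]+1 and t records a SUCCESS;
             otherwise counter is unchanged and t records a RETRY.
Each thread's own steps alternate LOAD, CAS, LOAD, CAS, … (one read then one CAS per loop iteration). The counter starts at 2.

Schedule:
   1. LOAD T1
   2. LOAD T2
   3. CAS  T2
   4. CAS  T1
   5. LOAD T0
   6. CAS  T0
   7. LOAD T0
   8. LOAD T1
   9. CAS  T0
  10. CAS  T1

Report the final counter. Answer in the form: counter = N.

counter = 5

step 1: T1 LOAD ⇒ load; ctr=2 reg=2
step 2: T2 LOAD ⇒ load; ctr=2 reg=2
step 3: T2 CAS ⇒ ok; ctr=3 reg=2
step 4: T1 CAS ⇒ retry; ctr=3 reg=2
step 5: T0 LOAD ⇒ load; ctr=3 reg=3
step 6: T0 CAS ⇒ ok; ctr=4 reg=3
step 7: T0 LOAD ⇒ load; ctr=4 reg=4
step 8: T1 LOAD ⇒ load; ctr=4 reg=4
step 9: T0 CAS ⇒ ok; ctr=5 reg=4
step 10: T1 CAS ⇒ retry; ctr=5 reg=4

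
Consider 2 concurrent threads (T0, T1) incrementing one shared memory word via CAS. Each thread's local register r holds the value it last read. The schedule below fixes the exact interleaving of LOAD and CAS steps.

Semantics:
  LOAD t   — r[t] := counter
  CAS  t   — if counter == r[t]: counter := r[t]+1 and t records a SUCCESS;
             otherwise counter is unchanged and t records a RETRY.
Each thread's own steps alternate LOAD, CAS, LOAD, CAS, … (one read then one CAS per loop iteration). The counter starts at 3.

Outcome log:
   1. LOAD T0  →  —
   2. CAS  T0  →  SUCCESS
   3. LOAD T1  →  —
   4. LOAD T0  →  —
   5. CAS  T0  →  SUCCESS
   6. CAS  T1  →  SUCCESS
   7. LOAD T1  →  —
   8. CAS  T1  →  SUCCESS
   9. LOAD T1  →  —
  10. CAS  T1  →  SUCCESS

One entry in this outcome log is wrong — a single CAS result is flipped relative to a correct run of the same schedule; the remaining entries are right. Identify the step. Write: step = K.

Correct run:
T0 LOAD — after: cnt=3, r=3 — load
T0 CAS — after: cnt=4, r=3 — ok
T1 LOAD — after: cnt=4, r=4 — load
T0 LOAD — after: cnt=4, r=4 — load
T0 CAS — after: cnt=5, r=4 — ok
T1 CAS — after: cnt=5, r=4 — retry
T1 LOAD — after: cnt=5, r=5 — load
T1 CAS — after: cnt=6, r=5 — ok
T1 LOAD — after: cnt=6, r=6 — load
T1 CAS — after: cnt=7, r=6 — ok
Log disagrees first at step 6.

step = 6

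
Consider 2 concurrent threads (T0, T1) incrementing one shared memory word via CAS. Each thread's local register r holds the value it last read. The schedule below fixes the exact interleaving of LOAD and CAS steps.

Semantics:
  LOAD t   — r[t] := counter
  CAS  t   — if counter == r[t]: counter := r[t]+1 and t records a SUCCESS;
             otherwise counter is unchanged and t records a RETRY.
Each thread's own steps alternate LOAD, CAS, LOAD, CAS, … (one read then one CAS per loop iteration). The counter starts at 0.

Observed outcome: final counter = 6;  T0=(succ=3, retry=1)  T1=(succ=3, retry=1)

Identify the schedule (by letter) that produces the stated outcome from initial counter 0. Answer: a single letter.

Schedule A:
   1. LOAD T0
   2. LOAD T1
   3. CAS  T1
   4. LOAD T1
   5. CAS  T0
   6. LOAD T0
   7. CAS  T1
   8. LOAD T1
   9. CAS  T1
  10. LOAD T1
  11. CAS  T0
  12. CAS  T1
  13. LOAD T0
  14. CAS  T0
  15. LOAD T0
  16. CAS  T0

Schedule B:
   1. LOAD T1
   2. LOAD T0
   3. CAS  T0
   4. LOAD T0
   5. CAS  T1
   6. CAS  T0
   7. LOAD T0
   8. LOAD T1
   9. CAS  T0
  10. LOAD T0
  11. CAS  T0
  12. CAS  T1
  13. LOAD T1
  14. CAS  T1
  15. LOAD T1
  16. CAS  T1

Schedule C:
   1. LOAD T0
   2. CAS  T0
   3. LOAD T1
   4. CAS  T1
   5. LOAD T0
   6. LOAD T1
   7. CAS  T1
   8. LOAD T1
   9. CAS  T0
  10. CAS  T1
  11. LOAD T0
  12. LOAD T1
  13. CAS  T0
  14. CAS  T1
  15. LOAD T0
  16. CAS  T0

Simulating candidate C:
[1] T0.load  rd  (counter 0, T0.r 0)
[2] T0.cas  hit  (counter 1, T0.r 0)
[3] T1.load  rd  (counter 1, T1.r 1)
[4] T1.cas  hit  (counter 2, T1.r 1)
[5] T0.load  rd  (counter 2, T0.r 2)
[6] T1.load  rd  (counter 2, T1.r 2)
[7] T1.cas  hit  (counter 3, T1.r 2)
[8] T1.load  rd  (counter 3, T1.r 3)
[9] T0.cas  miss  (counter 3, T0.r 2)
[10] T1.cas  hit  (counter 4, T1.r 3)
[11] T0.load  rd  (counter 4, T0.r 4)
[12] T1.load  rd  (counter 4, T1.r 4)
[13] T0.cas  hit  (counter 5, T0.r 4)
[14] T1.cas  miss  (counter 5, T1.r 4)
[15] T0.load  rd  (counter 5, T0.r 5)
[16] T0.cas  hit  (counter 6, T0.r 5)

C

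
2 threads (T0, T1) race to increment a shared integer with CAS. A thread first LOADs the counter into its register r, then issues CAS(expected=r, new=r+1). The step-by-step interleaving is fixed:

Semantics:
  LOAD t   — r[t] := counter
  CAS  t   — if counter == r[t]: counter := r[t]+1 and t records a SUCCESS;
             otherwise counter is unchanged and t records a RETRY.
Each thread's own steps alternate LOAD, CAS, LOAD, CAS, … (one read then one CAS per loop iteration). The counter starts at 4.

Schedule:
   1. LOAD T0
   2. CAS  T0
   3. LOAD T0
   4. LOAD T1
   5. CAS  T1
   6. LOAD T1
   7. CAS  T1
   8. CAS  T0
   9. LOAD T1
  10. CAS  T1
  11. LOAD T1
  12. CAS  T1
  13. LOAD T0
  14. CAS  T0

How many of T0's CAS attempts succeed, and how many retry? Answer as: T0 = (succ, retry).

T0 = (2, 1)

1. LOAD T0 → mem=4 r[T0]=4 [LOAD]
2. CAS T0 → mem=5 r[T0]=4 [OK]
3. LOAD T0 → mem=5 r[T0]=5 [LOAD]
4. LOAD T1 → mem=5 r[T1]=5 [LOAD]
5. CAS T1 → mem=6 r[T1]=5 [OK]
6. LOAD T1 → mem=6 r[T1]=6 [LOAD]
7. CAS T1 → mem=7 r[T1]=6 [OK]
8. CAS T0 → mem=7 r[T0]=5 [RETRY]
9. LOAD T1 → mem=7 r[T1]=7 [LOAD]
10. CAS T1 → mem=8 r[T1]=7 [OK]
11. LOAD T1 → mem=8 r[T1]=8 [LOAD]
12. CAS T1 → mem=9 r[T1]=8 [OK]
13. LOAD T0 → mem=9 r[T0]=9 [LOAD]
14. CAS T0 → mem=10 r[T0]=9 [OK]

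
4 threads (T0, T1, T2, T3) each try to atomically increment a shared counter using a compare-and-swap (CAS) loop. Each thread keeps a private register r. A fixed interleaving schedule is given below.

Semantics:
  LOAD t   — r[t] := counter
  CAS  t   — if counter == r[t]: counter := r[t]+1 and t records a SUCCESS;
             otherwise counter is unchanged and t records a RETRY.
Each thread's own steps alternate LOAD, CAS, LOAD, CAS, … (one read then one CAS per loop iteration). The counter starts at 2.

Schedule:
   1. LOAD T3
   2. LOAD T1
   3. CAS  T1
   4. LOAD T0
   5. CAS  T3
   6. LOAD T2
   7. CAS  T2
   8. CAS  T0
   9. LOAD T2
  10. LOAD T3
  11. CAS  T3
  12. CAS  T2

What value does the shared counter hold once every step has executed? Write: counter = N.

counter = 5

[1] T3.load  rd  (counter 2, T3.r 2)
[2] T1.load  rd  (counter 2, T1.r 2)
[3] T1.cas  hit  (counter 3, T1.r 2)
[4] T0.load  rd  (counter 3, T0.r 3)
[5] T3.cas  miss  (counter 3, T3.r 2)
[6] T2.load  rd  (counter 3, T2.r 3)
[7] T2.cas  hit  (counter 4, T2.r 3)
[8] T0.cas  miss  (counter 4, T0.r 3)
[9] T2.load  rd  (counter 4, T2.r 4)
[10] T3.load  rd  (counter 4, T3.r 4)
[11] T3.cas  hit  (counter 5, T3.r 4)
[12] T2.cas  miss  (counter 5, T2.r 4)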